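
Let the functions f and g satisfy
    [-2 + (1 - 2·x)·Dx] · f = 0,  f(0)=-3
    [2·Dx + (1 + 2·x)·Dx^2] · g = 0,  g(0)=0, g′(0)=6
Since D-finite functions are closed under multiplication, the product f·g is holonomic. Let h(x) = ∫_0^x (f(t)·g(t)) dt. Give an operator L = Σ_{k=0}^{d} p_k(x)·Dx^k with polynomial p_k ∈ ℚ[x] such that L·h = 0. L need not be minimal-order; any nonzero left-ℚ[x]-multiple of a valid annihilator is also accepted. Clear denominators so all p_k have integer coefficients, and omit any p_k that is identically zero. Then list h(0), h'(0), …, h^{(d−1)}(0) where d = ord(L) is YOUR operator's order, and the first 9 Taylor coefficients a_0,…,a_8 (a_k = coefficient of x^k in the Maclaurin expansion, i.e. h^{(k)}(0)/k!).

f: a_k = -3, -6, -12, -24, -48, -96, -192, -384, -768, …
g: a_k = 0, 6, -6, 8, -12, 96/5, -32, 384/7, -96, …
L₀ := L_f ⊗_s L_g (sym. prod.), ord ≤ 2.
h=∫h₀ ⇒ L = L₀·Dx.
L = 4·Dx + (2 + 12·x)·Dx^2 + (-1 + 4·x^2)·Dx^3  (order 3).
h: a_k = 0, 0, -9, -6, -15, -84/5, -188/5, -1776/35, -3828/35, …
ICs: h(0) = 0, h′(0) = 0, h′′(0) = -18.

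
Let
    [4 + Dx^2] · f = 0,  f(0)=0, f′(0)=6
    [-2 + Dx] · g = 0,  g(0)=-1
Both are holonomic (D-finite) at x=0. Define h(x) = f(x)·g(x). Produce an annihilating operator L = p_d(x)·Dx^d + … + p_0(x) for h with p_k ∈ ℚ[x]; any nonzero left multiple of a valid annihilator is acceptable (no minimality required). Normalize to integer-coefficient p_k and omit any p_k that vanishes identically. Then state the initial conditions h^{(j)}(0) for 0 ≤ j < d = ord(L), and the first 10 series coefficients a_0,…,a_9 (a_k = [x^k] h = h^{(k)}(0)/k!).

f: a_k = 0, 6, 0, -4, 0, 4/5, 0, -8/105, 0, 4/945, …
g: a_k = -1, -2, -2, -4/3, -2/3, -4/15, -4/45, -8/315, -2/315, -4/2835, …
f·g: L₀ = L_f ⊗_s L_g, ord ≤ 2·1.
L = 8 - 4·Dx + Dx^2  (order 2).
h: a_k = 0, -6, -12, -8, 0, 16/5, 32/15, 64/105, 0, -64/945, …
ICs: h(0) = 0, h′(0) = -6.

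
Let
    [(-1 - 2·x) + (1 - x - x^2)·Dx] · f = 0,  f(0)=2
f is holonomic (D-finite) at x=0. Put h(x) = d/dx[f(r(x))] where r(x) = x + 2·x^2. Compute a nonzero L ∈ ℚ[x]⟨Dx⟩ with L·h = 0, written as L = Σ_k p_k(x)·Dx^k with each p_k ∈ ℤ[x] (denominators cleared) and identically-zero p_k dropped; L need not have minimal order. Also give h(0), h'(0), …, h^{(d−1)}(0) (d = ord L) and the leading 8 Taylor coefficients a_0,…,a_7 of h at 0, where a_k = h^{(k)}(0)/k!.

L = (8 + 42·x + 126·x^2 + 208·x^3 + 408·x^4 + 480·x^5 + 320·x^6) + (-1 - 5·x - 3·x^2 + 18·x^3 + 80·x^4 + 120·x^5 + 112·x^6 + 64·x^7)·Dx  (order 1).
h: a_k = 2, 16, 66, 248, 840, 2844, 9198, 29248, …
ICs: h(0) = 2.

f: a_k = 2, 2, 4, 6, 10, 16, 26, 42, …
L₀ from L_f via x↦r, Dx↦r'^{-1}Dx.
Differentiate: ansatz ord ≤ ord L₀ ⇒ L.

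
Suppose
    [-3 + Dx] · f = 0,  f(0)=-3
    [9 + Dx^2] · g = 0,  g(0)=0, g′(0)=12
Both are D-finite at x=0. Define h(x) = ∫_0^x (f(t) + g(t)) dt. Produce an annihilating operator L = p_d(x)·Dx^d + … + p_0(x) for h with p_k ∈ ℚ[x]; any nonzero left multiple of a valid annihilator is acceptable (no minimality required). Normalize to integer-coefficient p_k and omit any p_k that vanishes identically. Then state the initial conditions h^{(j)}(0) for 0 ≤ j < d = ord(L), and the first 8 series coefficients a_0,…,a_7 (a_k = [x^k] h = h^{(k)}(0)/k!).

f: a_k = -3, -9, -27/2, -27/2, -81/8, -243/40, -243/80, -729/560, …
g: a_k = 0, 12, 0, -18, 0, 81/10, 0, -243/140, …
Weyl lclm of L_f,L_g ⇒ L₀ (ord ≤ 3).
Integrate: L := L₀·Dx.
L = -27·Dx + 9·Dx^2 - 3·Dx^3 + Dx^4  (order 4).
h: a_k = 0, -3, 3/2, -9/2, -63/8, -81/40, 27/80, -243/560, …
ICs: h(0) = 0, h′(0) = -3, h′′(0) = 3, h′′′(0) = -27.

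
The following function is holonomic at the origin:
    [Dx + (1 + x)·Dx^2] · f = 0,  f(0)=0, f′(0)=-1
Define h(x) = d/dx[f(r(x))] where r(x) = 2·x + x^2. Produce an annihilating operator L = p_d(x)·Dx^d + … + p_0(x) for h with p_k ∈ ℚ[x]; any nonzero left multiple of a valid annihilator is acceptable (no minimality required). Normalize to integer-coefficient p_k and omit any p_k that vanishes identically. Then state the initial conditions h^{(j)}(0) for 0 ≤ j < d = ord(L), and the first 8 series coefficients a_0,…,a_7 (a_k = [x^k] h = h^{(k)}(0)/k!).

L = 1 + (1 + x)·Dx  (order 1).
h: a_k = -2, 2, -2, 2, -2, 2, -2, 2, …
ICs: h(0) = -2.

f: a_k = 0, -1, 1/2, -1/3, 1/4, -1/5, 1/6, -1/7, …
L₀ from L_f via x↦r, Dx↦r'^{-1}Dx.
h₀' ⇒ L via d/dx closure of L₀.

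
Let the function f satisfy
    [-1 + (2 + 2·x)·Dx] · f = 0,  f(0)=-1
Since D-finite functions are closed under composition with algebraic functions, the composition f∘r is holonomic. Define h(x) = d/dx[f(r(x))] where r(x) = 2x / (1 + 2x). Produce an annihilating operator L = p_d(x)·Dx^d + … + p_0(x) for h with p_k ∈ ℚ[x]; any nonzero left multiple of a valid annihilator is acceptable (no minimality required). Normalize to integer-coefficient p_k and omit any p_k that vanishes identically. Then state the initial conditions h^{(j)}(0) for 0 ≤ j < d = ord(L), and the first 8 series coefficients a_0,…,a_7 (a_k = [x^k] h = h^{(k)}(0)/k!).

f: a_k = -1, -1/2, 1/8, -1/16, 5/128, -7/256, 21/1024, -33/2048, …
h₀=f(r): pull back L_f along r ⇒ L₀.
Differentiate: ansatz ord ≤ ord L₀ ⇒ L.
L = (-5 - 16·x) + (-1 - 6·x - 8·x^2)·Dx  (order 1).
h: a_k = -1, 5, -39/2, 141/2, -1995/8, 7059/8, -50435/16, 182461/16, …
ICs: h(0) = -1.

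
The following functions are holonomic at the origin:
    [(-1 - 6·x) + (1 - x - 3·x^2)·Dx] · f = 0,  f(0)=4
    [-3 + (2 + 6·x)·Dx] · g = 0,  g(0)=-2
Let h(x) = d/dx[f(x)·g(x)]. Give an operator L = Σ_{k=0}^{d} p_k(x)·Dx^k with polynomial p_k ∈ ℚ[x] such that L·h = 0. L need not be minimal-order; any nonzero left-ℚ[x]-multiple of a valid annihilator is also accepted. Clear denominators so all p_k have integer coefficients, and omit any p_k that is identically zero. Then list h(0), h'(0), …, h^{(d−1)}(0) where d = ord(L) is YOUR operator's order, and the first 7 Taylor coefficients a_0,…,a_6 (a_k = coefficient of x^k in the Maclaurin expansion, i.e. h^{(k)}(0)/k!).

L = (35 + 378·x + 1053·x^2 + 1350·x^3 + 1215·x^4) + (-10 - 50·x - 54·x^2 + 162·x^3 + 594·x^4 + 486·x^5)·Dx  (order 1).
h: a_k = -20, -70, -651/2, -3011/4, -90695/32, -388533/64, -5365703/256, …
ICs: h(0) = -20.

f: a_k = 4, 4, 16, 28, 76, 160, 388, …
g: a_k = -2, -3, 9/4, -27/8, 405/64, -1701/128, 15309/512, …
Sym-product of L_f,L_g gives L₀ (≤ ord 1).
h₀' ⇒ L via d/dx closure of L₀.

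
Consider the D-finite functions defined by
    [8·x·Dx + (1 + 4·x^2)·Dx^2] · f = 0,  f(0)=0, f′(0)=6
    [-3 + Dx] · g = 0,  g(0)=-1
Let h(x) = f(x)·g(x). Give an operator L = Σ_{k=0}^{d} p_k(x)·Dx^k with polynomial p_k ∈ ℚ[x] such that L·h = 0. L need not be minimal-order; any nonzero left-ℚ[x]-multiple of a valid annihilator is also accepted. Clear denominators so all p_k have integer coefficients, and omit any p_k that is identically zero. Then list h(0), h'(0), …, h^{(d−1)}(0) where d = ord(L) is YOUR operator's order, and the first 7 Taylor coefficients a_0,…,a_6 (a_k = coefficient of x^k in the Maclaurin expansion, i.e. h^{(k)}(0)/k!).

L = (9 - 24·x + 36·x^2) + (-6 + 8·x - 24·x^2)·Dx + (1 + 4·x^2)·Dx^2  (order 2).
h: a_k = 0, -6, -18, -19, -3, -69/20, -135/4, …
ICs: h(0) = 0, h′(0) = -6.

f: a_k = 0, 6, 0, -8, 0, 96/5, 0, …
g: a_k = -1, -3, -9/2, -9/2, -27/8, -81/40, -81/80, …
L₀ := L_f ⊗_s L_g (sym. prod.), ord ≤ 2.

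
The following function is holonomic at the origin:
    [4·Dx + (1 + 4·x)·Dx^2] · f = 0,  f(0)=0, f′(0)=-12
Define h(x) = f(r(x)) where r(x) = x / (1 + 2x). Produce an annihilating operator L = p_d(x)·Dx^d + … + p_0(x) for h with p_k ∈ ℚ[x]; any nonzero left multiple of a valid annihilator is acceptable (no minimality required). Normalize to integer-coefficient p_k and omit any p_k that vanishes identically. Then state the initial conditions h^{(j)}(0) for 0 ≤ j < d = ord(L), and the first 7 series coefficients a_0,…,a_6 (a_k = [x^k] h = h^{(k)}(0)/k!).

L = (8 + 24·x)·Dx + (1 + 8·x + 12·x^2)·Dx^2  (order 2).
h: a_k = 0, -12, 48, -208, 960, -23232/5, 23296, …
ICs: h(0) = 0, h′(0) = -12.

f: a_k = 0, -12, 24, -64, 192, -3072/5, 2048, …
h₀=f(r): pull back L_f along r ⇒ L₀.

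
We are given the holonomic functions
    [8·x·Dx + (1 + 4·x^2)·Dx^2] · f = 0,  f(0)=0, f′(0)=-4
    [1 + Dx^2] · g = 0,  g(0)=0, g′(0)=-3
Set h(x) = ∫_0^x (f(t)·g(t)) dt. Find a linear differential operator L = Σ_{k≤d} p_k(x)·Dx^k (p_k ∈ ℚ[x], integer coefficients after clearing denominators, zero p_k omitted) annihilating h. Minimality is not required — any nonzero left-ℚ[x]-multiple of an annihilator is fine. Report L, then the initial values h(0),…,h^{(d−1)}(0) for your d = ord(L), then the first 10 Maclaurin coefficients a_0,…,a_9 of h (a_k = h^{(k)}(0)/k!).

f: a_k = 0, -4, 0, 16/3, 0, -64/5, 0, 256/7, 0, -1024/9, …
g: a_k = 0, -3, 0, 1/2, 0, -1/40, 0, 1/1680, 0, -1/120960, …
Product ⇒ symmetric product L₀, ord ≤ 4.
h=∫h₀ ⇒ L = L₀·Dx.
L = (85 + 944·x^2 + 416·x^4 + 256·x^6 + 256·x^8)·Dx + (144·x + 704·x^3 + 768·x^5 + 1024·x^7)·Dx^2 + (90 + 992·x^2 + 576·x^4 + 512·x^6 + 512·x^8)·Dx^3 + (144·x + 704·x^3 + 768·x^5 + 1024·x^7)·Dx^4 + (5 + 48·x^2 + 160·x^4 + 256·x^6 + 256·x^8)·Dx^5  (order 5).
h: a_k = 0, 0, 0, 4, 0, -18/5, 0, 247/42, 0, -155/12, …
ICs: h(0) = 0, h′(0) = 0, h′′(0) = 0, h′′′(0) = 24, h′′′′(0) = 0.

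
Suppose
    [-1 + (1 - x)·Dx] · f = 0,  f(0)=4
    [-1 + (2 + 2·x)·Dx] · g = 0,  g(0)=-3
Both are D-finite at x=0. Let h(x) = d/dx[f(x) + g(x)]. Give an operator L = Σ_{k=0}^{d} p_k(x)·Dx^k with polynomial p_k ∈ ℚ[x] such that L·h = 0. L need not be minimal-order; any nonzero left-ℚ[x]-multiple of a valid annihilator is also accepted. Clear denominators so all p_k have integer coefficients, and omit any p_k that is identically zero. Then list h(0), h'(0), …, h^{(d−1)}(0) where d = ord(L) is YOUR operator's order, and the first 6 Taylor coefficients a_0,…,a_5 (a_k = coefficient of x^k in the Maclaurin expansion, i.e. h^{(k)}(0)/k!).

f: a_k = 4, 4, 4, 4, 4, 4, …
g: a_k = -3, -3/2, 3/8, -3/16, 15/128, -21/256, …
Weyl lclm of L_f,L_g ⇒ L₀ (ord ≤ 2).
Differentiate: ansatz ord ≤ ord L₀ ⇒ L.
L = (-18 - 6·x) + (-21 - 54·x - 21·x^2)·Dx + (10 + 6·x - 10·x^2 - 6·x^3)·Dx^2  (order 2).
h: a_k = 5/2, 35/4, 183/16, 527/32, 5015/256, 12477/512, …
ICs: h(0) = 5/2, h′(0) = 35/4.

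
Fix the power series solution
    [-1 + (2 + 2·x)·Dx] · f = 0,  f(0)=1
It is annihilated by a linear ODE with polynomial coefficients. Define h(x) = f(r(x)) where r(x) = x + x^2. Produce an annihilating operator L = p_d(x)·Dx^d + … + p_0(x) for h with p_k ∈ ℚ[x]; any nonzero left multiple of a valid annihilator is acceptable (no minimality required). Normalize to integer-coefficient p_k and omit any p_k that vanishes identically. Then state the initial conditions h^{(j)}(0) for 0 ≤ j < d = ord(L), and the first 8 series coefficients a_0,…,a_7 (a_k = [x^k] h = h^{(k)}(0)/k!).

L = (-1 - 2·x) + (2 + 2·x + 2·x^2)·Dx  (order 1).
h: a_k = 1, 1/2, 3/8, -3/16, 3/128, 15/256, -57/1024, 21/2048, …
ICs: h(0) = 1.

f: a_k = 1, 1/2, -1/8, 1/16, -5/128, 7/256, -21/1024, 33/2048, …
h₀=f(r): pull back L_f along r ⇒ L₀.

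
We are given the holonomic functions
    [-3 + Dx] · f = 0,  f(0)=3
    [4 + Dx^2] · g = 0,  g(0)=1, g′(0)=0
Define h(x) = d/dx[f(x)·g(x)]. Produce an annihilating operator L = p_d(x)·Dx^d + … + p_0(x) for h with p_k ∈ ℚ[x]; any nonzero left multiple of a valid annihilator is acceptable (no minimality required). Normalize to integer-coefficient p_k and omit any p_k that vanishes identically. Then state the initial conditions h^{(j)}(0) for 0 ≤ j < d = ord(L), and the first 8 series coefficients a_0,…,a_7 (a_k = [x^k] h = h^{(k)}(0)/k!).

f: a_k = 3, 9, 27/2, 27/2, 81/8, 243/40, 243/80, 729/560, …
g: a_k = 1, 0, -2, 0, 2/3, 0, -4/45, 0, …
Sym-product of L_f,L_g gives L₀ (≤ ord 2).
h=h₀': d/dx-closure on L₀ ⇒ L.
L = 13 - 6·Dx + Dx^2  (order 2).
h: a_k = 9, 15, -27/2, -119/2, -597/8, -407/8, -1483/80, -239/1680, …
ICs: h(0) = 9, h′(0) = 15.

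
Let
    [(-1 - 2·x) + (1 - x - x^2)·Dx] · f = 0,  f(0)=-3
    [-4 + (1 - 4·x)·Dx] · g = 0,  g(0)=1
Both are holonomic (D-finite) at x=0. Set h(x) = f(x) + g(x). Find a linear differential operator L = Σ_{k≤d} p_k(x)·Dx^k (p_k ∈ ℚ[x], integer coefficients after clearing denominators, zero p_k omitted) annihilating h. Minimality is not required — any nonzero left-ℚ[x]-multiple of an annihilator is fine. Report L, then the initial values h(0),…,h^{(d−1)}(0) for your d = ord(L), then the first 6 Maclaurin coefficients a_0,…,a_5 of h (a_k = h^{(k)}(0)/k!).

f: a_k = -3, -3, -6, -9, -15, -24, …
g: a_k = 1, 4, 16, 64, 256, 1024, …
Sum ⇒ L₀ = lclm(L_f,L_g) in ℚ(x)⟨Dx⟩.
L = (-16 - 72·x + 24·x^2 - 32·x^3) + (28 - 38·x - 54·x^2 + 16·x^3 - 64·x^4)·Dx + (-3 + 17·x - 23·x^2 + 14·x^3 - 4·x^4 - 16·x^5)·Dx^2  (order 2).
h: a_k = -2, 1, 10, 55, 241, 1000, …
ICs: h(0) = -2, h′(0) = 1.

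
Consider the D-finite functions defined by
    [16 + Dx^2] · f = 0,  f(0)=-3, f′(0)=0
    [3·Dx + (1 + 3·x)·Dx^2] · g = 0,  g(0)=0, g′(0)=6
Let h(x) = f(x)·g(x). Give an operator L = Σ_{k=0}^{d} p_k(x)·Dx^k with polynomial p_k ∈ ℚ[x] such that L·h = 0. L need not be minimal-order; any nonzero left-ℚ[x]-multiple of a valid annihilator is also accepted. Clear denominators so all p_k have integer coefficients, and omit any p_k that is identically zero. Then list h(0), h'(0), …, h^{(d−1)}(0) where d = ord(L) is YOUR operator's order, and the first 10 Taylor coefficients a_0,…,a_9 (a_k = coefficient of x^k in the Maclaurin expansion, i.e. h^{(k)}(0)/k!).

f: a_k = -3, 0, 24, 0, -32, 0, 256/15, 0, -512/105, 0, …
g: a_k = 0, 6, -9, 18, -81/2, 486/5, -243, 4374/7, -6561/4, 4374, …
L₀ := L_f ⊗_s L_g (sym. prod.), ord ≤ 4.
L = (2272 + 127488·x + 781056·x^2 + 1769472·x^3 + 1327104·x^4) + (4416 + 50112·x + 165888·x^2 + 165888·x^3)·Dx + (1022 + 19392·x + 102816·x^2 + 221184·x^3 + 165888·x^4)·Dx^2 + (276 + 3132·x + 10368·x^2 + 10368·x^3)·Dx^3 + (55 + 714·x + 3375·x^2 + 6912·x^3 + 5184·x^4)·Dx^4  (order 4).
h: a_k = 0, -18, 27, 90, -189/2, -258/5, 45, -538/35, 4623/20, -33526/35, …
ICs: h(0) = 0, h′(0) = -18, h′′(0) = 54, h′′′(0) = 540.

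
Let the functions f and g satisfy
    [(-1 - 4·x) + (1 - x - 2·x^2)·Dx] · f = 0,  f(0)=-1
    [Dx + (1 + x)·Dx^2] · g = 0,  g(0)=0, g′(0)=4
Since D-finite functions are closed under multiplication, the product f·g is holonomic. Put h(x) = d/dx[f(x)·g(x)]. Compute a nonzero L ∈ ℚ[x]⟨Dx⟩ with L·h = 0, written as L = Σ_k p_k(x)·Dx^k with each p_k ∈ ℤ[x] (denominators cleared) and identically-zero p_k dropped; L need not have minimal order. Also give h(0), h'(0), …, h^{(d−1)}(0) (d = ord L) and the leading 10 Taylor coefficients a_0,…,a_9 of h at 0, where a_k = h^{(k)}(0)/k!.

L = (72 + 180·x + 144·x^2) + (13 + 93·x + 192·x^2 + 112·x^3)·Dx + (-5 - 8·x + 15·x^2 + 34·x^3 + 16·x^4)·Dx^2  (order 2).
h: a_k = -4, -4, -34, -172/3, -189, -1974/5, -4969/5, -15292/7, -351199/70, -695017/63, …
ICs: h(0) = -4, h′(0) = -4.

f: a_k = -1, -1, -3, -5, -11, -21, -43, -85, -171, -341, …
g: a_k = 0, 4, -2, 4/3, -1, 4/5, -2/3, 4/7, -1/2, 4/9, …
f·g: L₀ = L_f ⊗_s L_g, ord ≤ 1·2.
Differentiate: ansatz ord ≤ ord L₀ ⇒ L.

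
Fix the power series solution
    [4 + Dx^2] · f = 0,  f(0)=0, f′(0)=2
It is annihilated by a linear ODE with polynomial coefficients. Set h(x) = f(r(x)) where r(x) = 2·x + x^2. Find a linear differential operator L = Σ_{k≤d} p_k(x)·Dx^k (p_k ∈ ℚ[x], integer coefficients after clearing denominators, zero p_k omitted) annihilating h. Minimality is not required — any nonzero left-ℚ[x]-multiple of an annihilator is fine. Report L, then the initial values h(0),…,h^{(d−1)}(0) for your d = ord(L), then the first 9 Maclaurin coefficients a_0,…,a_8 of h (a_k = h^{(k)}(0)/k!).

L = (16 + 48·x + 48·x^2 + 16·x^3) - Dx + (1 + x)·Dx^2  (order 2).
h: a_k = 0, 4, 2, -32/3, -16, 8/15, 20, 5696/315, -32/45, …
ICs: h(0) = 0, h′(0) = 4.

f: a_k = 0, 2, 0, -4/3, 0, 4/15, 0, -8/315, 0, …
Substitute x→r, Dx→(1/r')Dx; clear ⇒ L₀.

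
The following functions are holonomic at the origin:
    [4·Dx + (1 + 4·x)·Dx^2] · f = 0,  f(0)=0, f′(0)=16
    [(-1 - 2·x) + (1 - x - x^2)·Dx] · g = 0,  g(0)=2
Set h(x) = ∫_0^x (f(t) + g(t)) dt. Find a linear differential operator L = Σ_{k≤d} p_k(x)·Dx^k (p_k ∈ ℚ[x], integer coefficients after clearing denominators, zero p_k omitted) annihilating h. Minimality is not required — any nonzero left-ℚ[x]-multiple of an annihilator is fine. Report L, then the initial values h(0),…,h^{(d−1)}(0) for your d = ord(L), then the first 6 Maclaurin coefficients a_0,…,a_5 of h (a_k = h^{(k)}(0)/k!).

f: a_k = 0, 16, -32, 256/3, -256, 4096/5, …
g: a_k = 2, 2, 4, 6, 10, 16, …
Sum ⇒ L₀ = lclm(L_f,L_g) in ℚ(x)⟨Dx⟩.
h=∫h₀ ⇒ L = L₀·Dx.
L = (-100 - 272·x - 392·x^2 - 144·x^3 - 96·x^4)·Dx^2 + (7 - 96·x - 434·x^2 - 540·x^3 - 304·x^4 - 160·x^5)·Dx^3 + (4 + 25·x + 28·x^2 - 46·x^3 - 73·x^4 - 76·x^5 - 32·x^6)·Dx^4  (order 4).
h: a_k = 0, 2, 9, -28/3, 137/6, -246/5, …
ICs: h(0) = 0, h′(0) = 2, h′′(0) = 18, h′′′(0) = -56.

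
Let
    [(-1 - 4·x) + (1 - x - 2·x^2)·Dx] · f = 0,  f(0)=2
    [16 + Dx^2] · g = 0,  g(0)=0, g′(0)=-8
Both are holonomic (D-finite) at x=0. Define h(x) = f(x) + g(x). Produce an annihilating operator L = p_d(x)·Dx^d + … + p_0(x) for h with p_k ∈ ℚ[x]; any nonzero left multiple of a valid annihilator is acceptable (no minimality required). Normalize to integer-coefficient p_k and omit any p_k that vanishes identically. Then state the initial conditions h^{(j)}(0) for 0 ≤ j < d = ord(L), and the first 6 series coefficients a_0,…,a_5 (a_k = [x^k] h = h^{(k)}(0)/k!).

f: a_k = 2, 2, 6, 10, 22, 42, …
g: a_k = 0, -8, 0, 64/3, 0, -256/15, …
L₀ := lclm(L_f,L_g); ord L₀ ≤ 1+2.
L = (368 + 1408·x - 256·x^2 + 512·x^3 + 2560·x^4 + 2048·x^5) + (-176 + 336·x + 384·x^2 - 1024·x^3 - 384·x^4 + 1536·x^5 + 1024·x^6)·Dx + (23 + 88·x - 16·x^2 + 32·x^3 + 160·x^4 + 128·x^5)·Dx^2 + (-11 + 21·x + 24·x^2 - 64·x^3 - 24·x^4 + 96·x^5 + 64·x^6)·Dx^3  (order 3).
h: a_k = 2, -6, 6, 94/3, 22, 374/15, …
ICs: h(0) = 2, h′(0) = -6, h′′(0) = 12.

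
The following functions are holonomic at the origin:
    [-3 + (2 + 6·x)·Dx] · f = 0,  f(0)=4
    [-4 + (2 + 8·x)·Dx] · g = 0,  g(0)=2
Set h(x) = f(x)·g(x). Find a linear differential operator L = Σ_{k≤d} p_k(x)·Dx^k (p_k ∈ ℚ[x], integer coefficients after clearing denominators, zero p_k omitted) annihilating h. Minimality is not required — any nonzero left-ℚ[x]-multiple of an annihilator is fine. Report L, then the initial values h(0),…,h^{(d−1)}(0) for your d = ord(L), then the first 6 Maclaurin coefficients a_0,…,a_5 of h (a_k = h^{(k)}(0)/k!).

f: a_k = 4, 6, -9/2, 27/4, -405/32, 1701/64, …
g: a_k = 2, 4, -4, 8, -20, 56, …
Sym-product of L_f,L_g gives L₀ (≤ ord 1).
L = (-7 - 24·x) + (2 + 14·x + 24·x^2)·Dx  (order 1).
h: a_k = 8, 28, -1, 7/2, -197/16, 1393/32, …
ICs: h(0) = 8.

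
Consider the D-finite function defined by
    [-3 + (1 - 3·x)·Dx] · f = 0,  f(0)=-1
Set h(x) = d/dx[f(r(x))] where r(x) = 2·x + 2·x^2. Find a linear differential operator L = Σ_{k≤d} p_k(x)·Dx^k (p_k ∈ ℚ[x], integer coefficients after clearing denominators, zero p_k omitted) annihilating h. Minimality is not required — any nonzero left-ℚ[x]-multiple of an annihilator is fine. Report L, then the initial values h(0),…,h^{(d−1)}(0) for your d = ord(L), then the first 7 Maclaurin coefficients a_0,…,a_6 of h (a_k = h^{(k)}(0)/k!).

L = (14 + 36·x + 36·x^2) + (-1 + 4·x + 18·x^2 + 12·x^3)·Dx  (order 1).
h: a_k = -6, -84, -864, -7920, -68040, -561168, -4499712, …
ICs: h(0) = -6.

f: a_k = -1, -3, -9, -27, -81, -243, -729, …
Change of var in L_f (x↦r) gives L₀.
h₀' ⇒ L via d/dx closure of L₀.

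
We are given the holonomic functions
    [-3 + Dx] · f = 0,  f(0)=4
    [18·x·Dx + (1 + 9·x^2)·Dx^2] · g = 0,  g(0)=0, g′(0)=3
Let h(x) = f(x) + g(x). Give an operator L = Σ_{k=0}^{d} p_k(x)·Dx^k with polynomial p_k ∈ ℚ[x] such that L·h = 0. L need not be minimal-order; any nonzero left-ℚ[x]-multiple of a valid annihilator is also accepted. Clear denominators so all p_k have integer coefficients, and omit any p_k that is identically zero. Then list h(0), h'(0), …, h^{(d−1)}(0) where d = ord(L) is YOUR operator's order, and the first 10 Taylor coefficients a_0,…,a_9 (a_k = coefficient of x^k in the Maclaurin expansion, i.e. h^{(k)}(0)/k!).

L = (18 - 108·x - 162·x^2)·Dx + (-9 + 27·x + 27·x^2 - 81·x^3)·Dx^2 + (1 + 3·x + 9·x^2 + 27·x^3)·Dx^3  (order 3).
h: a_k = 4, 15, 18, 9, 27/2, 567/10, 81/20, -43497/140, 729/1120, 2449683/1120, …
ICs: h(0) = 4, h′(0) = 15, h′′(0) = 36.

f: a_k = 4, 12, 18, 18, 27/2, 81/10, 81/20, 243/140, 729/1120, 243/1120, …
g: a_k = 0, 3, 0, -9, 0, 243/5, 0, -2187/7, 0, 2187, …
L₀ := lclm(L_f,L_g); ord L₀ ≤ 1+2.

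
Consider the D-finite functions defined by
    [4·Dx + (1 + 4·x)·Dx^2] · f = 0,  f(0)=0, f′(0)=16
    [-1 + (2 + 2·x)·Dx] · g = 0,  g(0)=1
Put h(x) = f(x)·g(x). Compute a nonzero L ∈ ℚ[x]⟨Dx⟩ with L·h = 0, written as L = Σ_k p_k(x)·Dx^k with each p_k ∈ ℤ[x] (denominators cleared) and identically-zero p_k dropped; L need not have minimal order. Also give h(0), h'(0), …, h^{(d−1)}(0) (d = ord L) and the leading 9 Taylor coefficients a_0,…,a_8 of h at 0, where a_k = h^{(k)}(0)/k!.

L = (-5 + 4·x) + (12 + 12·x)·Dx + (4 + 24·x + 36·x^2 + 16·x^3)·Dx^2  (order 2).
h: a_k = 0, 16, -24, 202/3, -625/3, 81349/120, -547691/240, 52913387/6720, -372033667/13440, …
ICs: h(0) = 0, h′(0) = 16.

f: a_k = 0, 16, -32, 256/3, -256, 4096/5, -8192/3, 65536/7, -32768, …
g: a_k = 1, 1/2, -1/8, 1/16, -5/128, 7/256, -21/1024, 33/2048, -429/32768, …
Sym-product of L_f,L_g gives L₀ (≤ ord 2).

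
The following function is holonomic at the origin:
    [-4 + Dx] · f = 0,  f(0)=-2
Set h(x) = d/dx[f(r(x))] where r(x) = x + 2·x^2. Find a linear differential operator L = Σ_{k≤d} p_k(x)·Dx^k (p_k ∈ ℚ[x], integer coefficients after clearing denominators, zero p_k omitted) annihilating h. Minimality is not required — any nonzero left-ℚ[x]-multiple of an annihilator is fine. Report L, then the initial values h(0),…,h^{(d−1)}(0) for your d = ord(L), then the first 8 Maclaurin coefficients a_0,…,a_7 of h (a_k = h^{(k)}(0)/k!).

L = (8 + 32·x + 64·x^2) + (-1 - 4·x)·Dx  (order 1).
h: a_k = -8, -64, -256, -2560/3, -6656/3, -77824/15, -475136/45, -6258688/315, …
ICs: h(0) = -8.

f: a_k = -2, -8, -16, -64/3, -64/3, -256/15, -512/45, -2048/315, …
Change of var in L_f (x↦r) gives L₀.
Derive L from L₀ (diff closure).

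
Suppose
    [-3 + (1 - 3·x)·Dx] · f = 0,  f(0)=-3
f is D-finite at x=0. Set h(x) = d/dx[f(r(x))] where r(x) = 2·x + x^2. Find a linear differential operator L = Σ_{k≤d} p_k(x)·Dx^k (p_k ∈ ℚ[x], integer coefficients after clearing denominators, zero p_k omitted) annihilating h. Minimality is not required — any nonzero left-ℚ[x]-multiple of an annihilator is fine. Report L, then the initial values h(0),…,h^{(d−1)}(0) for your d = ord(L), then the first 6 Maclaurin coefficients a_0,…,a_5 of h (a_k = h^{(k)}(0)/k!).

f: a_k = -3, -9, -27, -81, -243, -729, …
L₀ from L_f via x↦r, Dx↦r'^{-1}Dx.
Derive L from L₀ (diff closure).
L = (13 + 18·x + 9·x^2) + (-1 + 5·x + 9·x^2 + 3·x^3)·Dx  (order 1).
h: a_k = -18, -234, -2268, -19548, -157950, -1225206, …
ICs: h(0) = -18.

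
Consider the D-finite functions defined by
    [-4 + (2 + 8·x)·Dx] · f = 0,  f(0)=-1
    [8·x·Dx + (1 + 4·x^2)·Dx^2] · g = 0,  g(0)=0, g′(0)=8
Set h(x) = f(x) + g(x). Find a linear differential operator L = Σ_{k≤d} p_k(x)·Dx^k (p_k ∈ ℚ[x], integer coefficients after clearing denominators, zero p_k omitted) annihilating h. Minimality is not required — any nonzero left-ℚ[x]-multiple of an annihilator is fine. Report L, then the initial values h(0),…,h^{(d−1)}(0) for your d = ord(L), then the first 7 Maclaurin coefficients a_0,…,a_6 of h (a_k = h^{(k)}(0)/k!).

L = (-8 - 80·x + 96·x^2 + 192·x^3)·Dx + (-10 - 32·x - 64·x^2 + 384·x^3 + 672·x^4)·Dx^2 + (-1 + 24·x^2 + 48·x^3 + 112·x^4 + 192·x^5)·Dx^3  (order 3).
h: a_k = -1, 6, 2, -44/3, 10, -12/5, 84, …
ICs: h(0) = -1, h′(0) = 6, h′′(0) = 4.

f: a_k = -1, -2, 2, -4, 10, -28, 84, …
g: a_k = 0, 8, 0, -32/3, 0, 128/5, 0, …
L₀ := lclm(L_f,L_g); ord L₀ ≤ 1+2.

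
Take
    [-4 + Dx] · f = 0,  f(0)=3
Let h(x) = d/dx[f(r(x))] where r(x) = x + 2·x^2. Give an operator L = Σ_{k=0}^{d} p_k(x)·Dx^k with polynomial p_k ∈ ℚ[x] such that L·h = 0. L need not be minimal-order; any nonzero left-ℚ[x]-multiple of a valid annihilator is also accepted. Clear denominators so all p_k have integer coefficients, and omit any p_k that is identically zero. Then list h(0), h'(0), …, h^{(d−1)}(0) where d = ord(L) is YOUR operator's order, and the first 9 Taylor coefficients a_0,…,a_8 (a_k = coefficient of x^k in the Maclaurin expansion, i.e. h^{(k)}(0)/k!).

L = (8 + 32·x + 64·x^2) + (-1 - 4·x)·Dx  (order 1).
h: a_k = 12, 96, 384, 1280, 3328, 38912/5, 237568/15, 3129344/105, 1073152/21, …
ICs: h(0) = 12.

f: a_k = 3, 12, 24, 32, 32, 128/5, 256/15, 1024/105, 512/105, …
h₀=f(r): pull back L_f along r ⇒ L₀.
h=h₀': d/dx-closure on L₀ ⇒ L.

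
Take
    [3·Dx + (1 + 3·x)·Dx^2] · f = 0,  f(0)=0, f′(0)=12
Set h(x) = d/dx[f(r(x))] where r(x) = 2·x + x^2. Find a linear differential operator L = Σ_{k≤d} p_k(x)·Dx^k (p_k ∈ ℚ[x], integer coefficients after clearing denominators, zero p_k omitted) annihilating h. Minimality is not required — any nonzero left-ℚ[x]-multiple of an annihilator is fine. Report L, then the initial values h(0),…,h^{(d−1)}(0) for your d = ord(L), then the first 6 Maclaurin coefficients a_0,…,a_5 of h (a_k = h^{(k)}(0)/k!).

L = (5 + 6·x + 3·x^2) + (1 + 7·x + 9·x^2 + 3·x^3)·Dx  (order 1).
h: a_k = 24, -120, 648, -3528, 19224, -104760, …
ICs: h(0) = 24.

f: a_k = 0, 12, -18, 36, -81, 972/5, …
Substitute x→r, Dx→(1/r')Dx; clear ⇒ L₀.
h=h₀': d/dx-closure on L₀ ⇒ L.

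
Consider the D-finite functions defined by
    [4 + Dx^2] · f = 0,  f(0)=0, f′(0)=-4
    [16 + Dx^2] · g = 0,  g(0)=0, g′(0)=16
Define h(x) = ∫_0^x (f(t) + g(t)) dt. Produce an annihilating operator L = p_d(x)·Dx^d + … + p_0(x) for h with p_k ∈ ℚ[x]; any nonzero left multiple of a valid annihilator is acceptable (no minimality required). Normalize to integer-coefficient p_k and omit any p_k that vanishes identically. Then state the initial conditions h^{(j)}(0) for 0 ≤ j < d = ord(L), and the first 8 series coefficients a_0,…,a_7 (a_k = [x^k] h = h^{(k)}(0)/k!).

L = 64·Dx + 20·Dx^3 + Dx^5  (order 5).
h: a_k = 0, 0, 6, 0, -10, 0, 28/5, 0, …
ICs: h(0) = 0, h′(0) = 0, h′′(0) = 12, h′′′(0) = 0, h′′′′(0) = -240.

f: a_k = 0, -4, 0, 8/3, 0, -8/15, 0, 16/315, …
g: a_k = 0, 16, 0, -128/3, 0, 512/15, 0, -4096/315, …
h₀=f+g: left-lcm gives L₀, ord ≤ 4.
h=∫h₀ ⇒ L = L₀·Dx.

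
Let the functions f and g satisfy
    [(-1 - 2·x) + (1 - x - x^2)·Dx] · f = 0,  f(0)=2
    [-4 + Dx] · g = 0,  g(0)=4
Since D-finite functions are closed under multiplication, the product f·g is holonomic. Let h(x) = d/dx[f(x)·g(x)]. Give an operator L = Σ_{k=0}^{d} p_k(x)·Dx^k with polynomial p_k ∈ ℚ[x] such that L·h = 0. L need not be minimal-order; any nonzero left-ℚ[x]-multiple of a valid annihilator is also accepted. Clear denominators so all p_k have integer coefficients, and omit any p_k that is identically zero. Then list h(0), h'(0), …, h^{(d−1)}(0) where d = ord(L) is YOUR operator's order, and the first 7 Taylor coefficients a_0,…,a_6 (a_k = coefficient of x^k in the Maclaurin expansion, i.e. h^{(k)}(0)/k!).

f: a_k = 2, 2, 4, 6, 10, 16, 26, …
g: a_k = 4, 16, 32, 128/3, 128/3, 512/15, 1024/45, …
Sym-product of L_f,L_g gives L₀ (≤ ord 1).
Differentiate: ansatz ord ≤ ord L₀ ⇒ L.
L = (28 - 18·x - 34·x^2 + 16·x^3 + 16·x^4) + (-5 + 7·x + 7·x^2 - 6·x^3 - 4·x^4)·Dx  (order 1).
h: a_k = 40, 224, 712, 5216/3, 11104/3, 21968/3, 625816/45, …
ICs: h(0) = 40.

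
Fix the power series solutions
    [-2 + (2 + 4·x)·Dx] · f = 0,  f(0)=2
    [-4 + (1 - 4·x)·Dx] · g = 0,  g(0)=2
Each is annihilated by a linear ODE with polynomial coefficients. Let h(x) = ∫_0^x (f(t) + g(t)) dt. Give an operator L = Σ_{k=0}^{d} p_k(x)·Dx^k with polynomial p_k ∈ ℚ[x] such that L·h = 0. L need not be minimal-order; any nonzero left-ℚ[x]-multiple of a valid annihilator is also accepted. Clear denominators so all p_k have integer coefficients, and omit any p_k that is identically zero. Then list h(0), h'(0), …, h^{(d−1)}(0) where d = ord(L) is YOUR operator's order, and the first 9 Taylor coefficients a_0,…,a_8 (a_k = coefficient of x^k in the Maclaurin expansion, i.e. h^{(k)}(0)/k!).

L = (12 + 16·x)·Dx + (-11 - 40·x - 48·x^2)·Dx^2 + (1 + 2·x - 16·x^2 - 32·x^3)·Dx^3  (order 3).
h: a_k = 0, 4, 5, 31/3, 129/4, 2043/20, 2733/8, 65515/56, 262177/64, …
ICs: h(0) = 0, h′(0) = 4, h′′(0) = 10.

f: a_k = 2, 2, -1, 1, -5/4, 7/4, -21/8, 33/8, -429/64, …
g: a_k = 2, 8, 32, 128, 512, 2048, 8192, 32768, 131072, …
Sum ⇒ L₀ = lclm(L_f,L_g) in ℚ(x)⟨Dx⟩.
h=∫h₀ ⇒ L = L₀·Dx.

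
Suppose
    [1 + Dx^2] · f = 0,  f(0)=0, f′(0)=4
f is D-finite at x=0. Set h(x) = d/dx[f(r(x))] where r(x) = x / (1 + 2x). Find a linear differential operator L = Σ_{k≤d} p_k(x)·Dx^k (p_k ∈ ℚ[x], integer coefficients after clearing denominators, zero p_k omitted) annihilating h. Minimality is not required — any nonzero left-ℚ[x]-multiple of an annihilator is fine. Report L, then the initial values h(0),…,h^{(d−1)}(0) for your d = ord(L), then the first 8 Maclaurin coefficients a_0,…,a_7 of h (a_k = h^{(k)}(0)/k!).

f: a_k = 0, 4, 0, -2/3, 0, 1/30, 0, -1/1260, …
Change of var in L_f (x↦r) gives L₀.
Differentiate: ansatz ord ≤ ord L₀ ⇒ L.
L = (25 + 96·x + 96·x^2) + (12 + 72·x + 144·x^2 + 96·x^3)·Dx + (1 + 8·x + 24·x^2 + 32·x^3 + 16·x^4)·Dx^2  (order 2).
h: a_k = 4, -16, 46, -112, 1441/6, -450, 123479/180, -26396/45, …
ICs: h(0) = 4, h′(0) = -16.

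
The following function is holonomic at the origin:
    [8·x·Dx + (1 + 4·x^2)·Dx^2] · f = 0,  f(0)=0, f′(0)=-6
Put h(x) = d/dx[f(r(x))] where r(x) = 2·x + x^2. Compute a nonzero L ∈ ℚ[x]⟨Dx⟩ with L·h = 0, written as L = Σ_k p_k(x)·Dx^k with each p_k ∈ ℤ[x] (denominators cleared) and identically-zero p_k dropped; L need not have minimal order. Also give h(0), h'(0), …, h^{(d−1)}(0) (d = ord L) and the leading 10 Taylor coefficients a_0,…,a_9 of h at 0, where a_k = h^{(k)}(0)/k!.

L = (-1 + 32·x + 64·x^2 + 48·x^3 + 12·x^4) + (1 + x + 16·x^2 + 32·x^3 + 20·x^4 + 4·x^5)·Dx  (order 1).
h: a_k = -12, -12, 192, 384, -2832, -9168, 38400, 190464, -456384, -3625152, …
ICs: h(0) = -12.

f: a_k = 0, -6, 0, 8, 0, -96/5, 0, 384/7, 0, -512/3, …
Change of var in L_f (x↦r) gives L₀.
Derive L from L₀ (diff closure).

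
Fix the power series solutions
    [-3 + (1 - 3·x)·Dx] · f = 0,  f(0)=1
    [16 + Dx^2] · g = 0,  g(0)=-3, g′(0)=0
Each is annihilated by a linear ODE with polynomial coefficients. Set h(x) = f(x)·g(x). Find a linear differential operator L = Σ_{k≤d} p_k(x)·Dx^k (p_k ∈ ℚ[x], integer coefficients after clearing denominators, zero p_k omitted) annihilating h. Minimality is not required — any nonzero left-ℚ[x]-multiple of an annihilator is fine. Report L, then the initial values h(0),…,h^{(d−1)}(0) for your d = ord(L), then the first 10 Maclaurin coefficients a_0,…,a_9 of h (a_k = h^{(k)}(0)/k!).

f: a_k = 1, 3, 9, 27, 81, 243, 729, 2187, 6561, 19683, …
g: a_k = -3, 0, 24, 0, -32, 0, 256/15, 0, -512/105, 0, …
Product ⇒ symmetric product L₀, ord ≤ 2.
L = (-16 + 48·x) + 6·Dx + (-1 + 3·x)·Dx^2  (order 2).
h: a_k = -3, -9, -3, -9, -59, -177, -7709/15, -7709/5, -486179/105, -486179/35, …
ICs: h(0) = -3, h′(0) = -9.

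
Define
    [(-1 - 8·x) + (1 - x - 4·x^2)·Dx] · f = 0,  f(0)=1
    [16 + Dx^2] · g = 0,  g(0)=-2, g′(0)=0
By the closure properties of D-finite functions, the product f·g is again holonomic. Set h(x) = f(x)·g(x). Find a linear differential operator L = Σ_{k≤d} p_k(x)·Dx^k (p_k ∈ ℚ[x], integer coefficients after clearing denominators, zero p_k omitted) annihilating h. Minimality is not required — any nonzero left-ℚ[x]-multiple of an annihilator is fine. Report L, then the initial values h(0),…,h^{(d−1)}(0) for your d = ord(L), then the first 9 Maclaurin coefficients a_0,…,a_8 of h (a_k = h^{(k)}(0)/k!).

L = (-8 + 16·x + 64·x^2) + (2 + 16·x)·Dx + (-1 + x + 4·x^2)·Dx^2  (order 2).
h: a_k = -2, -2, 6, -2, 2/3, -22/3, 302/45, -1018/45, 34/35, …
ICs: h(0) = -2, h′(0) = -2.

f: a_k = 1, 1, 5, 9, 29, 65, 181, 441, 1165, …
g: a_k = -2, 0, 16, 0, -64/3, 0, 512/45, 0, -1024/315, …
h₀=f·g: eliminate ⇒ L₀, order ≤ 1·2.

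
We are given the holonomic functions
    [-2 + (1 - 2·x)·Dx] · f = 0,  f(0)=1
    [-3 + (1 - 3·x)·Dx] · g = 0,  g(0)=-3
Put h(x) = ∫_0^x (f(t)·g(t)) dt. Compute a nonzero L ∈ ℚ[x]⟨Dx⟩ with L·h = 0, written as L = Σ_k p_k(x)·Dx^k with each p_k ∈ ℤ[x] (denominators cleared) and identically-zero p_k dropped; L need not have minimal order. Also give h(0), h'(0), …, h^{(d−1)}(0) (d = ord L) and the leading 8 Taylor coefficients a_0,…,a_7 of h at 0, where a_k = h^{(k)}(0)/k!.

L = (-5 + 12·x)·Dx + (1 - 5·x + 6·x^2)·Dx^2  (order 2).
h: a_k = 0, -3, -15/2, -19, -195/4, -633/5, -665/2, -6177/7, …
ICs: h(0) = 0, h′(0) = -3.

f: a_k = 1, 2, 4, 8, 16, 32, 64, 128, …
g: a_k = -3, -9, -27, -81, -243, -729, -2187, -6561, …
L₀ := L_f ⊗_s L_g (sym. prod.), ord ≤ 1.
h=∫h₀ ⇒ L = L₀·Dx.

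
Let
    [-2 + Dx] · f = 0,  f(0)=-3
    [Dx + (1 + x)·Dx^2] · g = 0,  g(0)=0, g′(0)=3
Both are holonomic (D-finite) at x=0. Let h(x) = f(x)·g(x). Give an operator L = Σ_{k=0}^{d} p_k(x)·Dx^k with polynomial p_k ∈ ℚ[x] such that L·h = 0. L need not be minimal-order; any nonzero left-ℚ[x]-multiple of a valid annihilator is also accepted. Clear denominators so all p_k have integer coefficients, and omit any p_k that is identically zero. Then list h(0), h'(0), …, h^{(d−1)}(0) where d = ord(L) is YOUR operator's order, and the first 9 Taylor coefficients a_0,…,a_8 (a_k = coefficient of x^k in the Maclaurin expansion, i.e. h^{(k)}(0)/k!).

L = (2 + 4·x) + (-3 - 4·x)·Dx + (1 + x)·Dx^2  (order 2).
h: a_k = 0, -9, -27/2, -12, -27/4, -33/10, -1, -17/35, 1/40, …
ICs: h(0) = 0, h′(0) = -9.

f: a_k = -3, -6, -6, -4, -2, -4/5, -4/15, -8/105, -2/105, …
g: a_k = 0, 3, -3/2, 1, -3/4, 3/5, -1/2, 3/7, -3/8, …
f·g: L₀ = L_f ⊗_s L_g, ord ≤ 1·2.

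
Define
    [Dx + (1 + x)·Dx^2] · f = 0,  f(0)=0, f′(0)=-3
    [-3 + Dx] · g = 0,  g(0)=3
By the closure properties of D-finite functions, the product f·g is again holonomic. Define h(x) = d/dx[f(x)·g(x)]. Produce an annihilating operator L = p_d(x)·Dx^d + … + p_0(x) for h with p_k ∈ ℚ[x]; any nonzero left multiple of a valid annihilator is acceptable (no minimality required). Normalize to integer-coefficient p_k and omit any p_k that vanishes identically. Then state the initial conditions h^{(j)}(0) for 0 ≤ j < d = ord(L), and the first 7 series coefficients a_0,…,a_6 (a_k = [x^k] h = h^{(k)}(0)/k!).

f: a_k = 0, -3, 3/2, -1, 3/4, -3/5, 1/2, …
g: a_k = 3, 9, 27/2, 27/2, 81/8, 243/40, 243/80, …
Sym-product of L_f,L_g gives L₀ (≤ ord 2).
h=h₀': d/dx-closure on L₀ ⇒ L.
L = (15 + 36·x + 27·x^2) + (-11 - 27·x - 18·x^2)·Dx + (2 + 5·x + 3·x^2)·Dx^2  (order 2).
h: a_k = -9, -45, -90, -108, -747/8, -495/8, -171/5, …
ICs: h(0) = -9, h′(0) = -45.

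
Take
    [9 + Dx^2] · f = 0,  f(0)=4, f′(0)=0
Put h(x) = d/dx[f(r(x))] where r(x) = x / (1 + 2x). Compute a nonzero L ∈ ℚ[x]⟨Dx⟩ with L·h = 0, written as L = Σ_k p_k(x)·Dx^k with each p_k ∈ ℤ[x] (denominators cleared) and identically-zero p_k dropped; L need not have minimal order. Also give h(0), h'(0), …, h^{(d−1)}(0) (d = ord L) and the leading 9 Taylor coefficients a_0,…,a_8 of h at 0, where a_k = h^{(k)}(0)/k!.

f: a_k = 4, 0, -18, 0, 27/2, 0, -81/20, 0, 729/1120, …
Substitute x→r, Dx→(1/r')Dx; clear ⇒ L₀.
h₀' ⇒ L via d/dx closure of L₀.
L = (33 + 96·x + 96·x^2) + (12 + 72·x + 144·x^2 + 96·x^3)·Dx + (1 + 8·x + 24·x^2 + 32·x^3 + 16·x^4)·Dx^2  (order 2).
h: a_k = 0, -36, 216, -810, 2340, -54243/10, 47061/5, -188955/28, -2492289/70, …
ICs: h(0) = 0, h′(0) = -36.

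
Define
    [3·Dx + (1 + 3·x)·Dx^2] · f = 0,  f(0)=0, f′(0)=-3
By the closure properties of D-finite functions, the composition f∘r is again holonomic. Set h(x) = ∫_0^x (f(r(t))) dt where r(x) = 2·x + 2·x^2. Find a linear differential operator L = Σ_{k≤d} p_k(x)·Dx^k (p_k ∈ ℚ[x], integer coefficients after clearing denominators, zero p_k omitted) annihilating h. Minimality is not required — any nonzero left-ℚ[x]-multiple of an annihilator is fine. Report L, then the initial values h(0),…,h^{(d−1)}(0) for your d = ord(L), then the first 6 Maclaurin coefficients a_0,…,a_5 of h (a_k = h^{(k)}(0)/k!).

f: a_k = 0, -3, 9/2, -9, 81/4, -243/5, …
Substitute x→r, Dx→(1/r')Dx; clear ⇒ L₀.
h=∫₀ˣh₀: take L = L₀·Dx.
L = (4 + 12·x + 12·x^2)·Dx^2 + (1 + 8·x + 18·x^2 + 12·x^3)·Dx^3  (order 3).
h: a_k = 0, 0, -3, 4, -9, 126/5, …
ICs: h(0) = 0, h′(0) = 0, h′′(0) = -6.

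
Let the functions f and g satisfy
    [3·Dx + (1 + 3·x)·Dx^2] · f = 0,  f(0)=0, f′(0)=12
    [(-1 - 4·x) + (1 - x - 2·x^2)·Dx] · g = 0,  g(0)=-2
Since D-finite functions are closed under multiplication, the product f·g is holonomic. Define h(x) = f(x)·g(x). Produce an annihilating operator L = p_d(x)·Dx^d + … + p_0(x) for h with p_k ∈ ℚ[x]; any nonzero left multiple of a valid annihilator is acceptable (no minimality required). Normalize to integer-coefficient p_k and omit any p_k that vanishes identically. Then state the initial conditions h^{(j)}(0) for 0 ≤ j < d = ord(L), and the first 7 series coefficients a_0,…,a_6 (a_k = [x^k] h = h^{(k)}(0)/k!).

L = (7 + 24·x) + (-1 + 17·x + 30·x^2)·Dx + (-1 - 2·x + 5·x^2 + 6·x^3)·Dx^2  (order 2).
h: a_k = 0, -24, 12, -108, 78, -2634/5, 3006/5, …
ICs: h(0) = 0, h′(0) = -24.

f: a_k = 0, 12, -18, 36, -81, 972/5, -486, …
g: a_k = -2, -2, -6, -10, -22, -42, -86, …
h₀=f·g: eliminate ⇒ L₀, order ≤ 2·1.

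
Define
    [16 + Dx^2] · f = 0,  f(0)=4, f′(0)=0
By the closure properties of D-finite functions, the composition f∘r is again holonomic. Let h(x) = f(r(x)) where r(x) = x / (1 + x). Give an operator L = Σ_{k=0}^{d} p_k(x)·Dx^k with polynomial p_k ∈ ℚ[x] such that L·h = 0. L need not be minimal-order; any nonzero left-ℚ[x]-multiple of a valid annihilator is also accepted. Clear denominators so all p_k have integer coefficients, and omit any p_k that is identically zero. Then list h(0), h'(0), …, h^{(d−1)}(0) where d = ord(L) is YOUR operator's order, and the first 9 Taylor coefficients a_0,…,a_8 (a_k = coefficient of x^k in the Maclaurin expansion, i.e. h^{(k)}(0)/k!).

L = 16 + (2 + 6·x + 6·x^2 + 2·x^3)·Dx + (1 + 4·x + 6·x^2 + 4·x^3 + x^4)·Dx^2  (order 2).
h: a_k = 4, 0, -32, 64, -160/3, -128/3, 10976/45, -2624/5, 50272/63, …
ICs: h(0) = 4, h′(0) = 0.

f: a_k = 4, 0, -32, 0, 128/3, 0, -1024/45, 0, 2048/315, …
h₀=f(r): pull back L_f along r ⇒ L₀.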